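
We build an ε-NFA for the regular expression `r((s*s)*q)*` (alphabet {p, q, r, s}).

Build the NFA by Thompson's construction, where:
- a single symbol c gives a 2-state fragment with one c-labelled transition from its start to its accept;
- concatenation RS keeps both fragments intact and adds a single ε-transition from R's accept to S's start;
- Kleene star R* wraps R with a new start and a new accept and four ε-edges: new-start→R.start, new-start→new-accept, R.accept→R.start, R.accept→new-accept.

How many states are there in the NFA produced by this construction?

14

By structural recursion:
Each of the 4 symbol leaves contributes a 2-state fragment.
  s* = 4 states
  s*s = 6 states
  (s*s)* = 8 states
  (s*s)*q = 10 states
  ((s*s)*q)* = 12 states
  r((s*s)*q)* = 14 states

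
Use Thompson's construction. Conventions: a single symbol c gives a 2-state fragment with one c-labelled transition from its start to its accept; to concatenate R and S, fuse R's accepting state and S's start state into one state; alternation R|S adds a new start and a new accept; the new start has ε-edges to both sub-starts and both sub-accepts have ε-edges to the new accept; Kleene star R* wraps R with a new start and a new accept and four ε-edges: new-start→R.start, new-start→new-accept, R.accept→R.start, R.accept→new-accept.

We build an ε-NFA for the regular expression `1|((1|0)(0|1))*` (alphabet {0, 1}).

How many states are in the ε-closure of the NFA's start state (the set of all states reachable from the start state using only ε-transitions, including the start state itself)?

8

Compute the ε-closure size of each fragment's start state recursively; a symbol fragment's start has no outgoing ε-edge, so its closure is just itself (size 1).
  1|0 — new start ε-reaches every alternative's start; none of them accept ε, so the new accept is not reached: C = 1 + 1 + 1 = 3
  0|1 — new start ε-reaches every alternative's start; none of them accept ε, so the new accept is not reached: C = 1 + 1 + 1 = 3
  (1|0)(0|1) — same as the first factor's closure: C = 3
  ((1|0)(0|1))* — C = 1 (new start) + 3 (body) + 1 (new accept) = 5
  1|((1|0)(0|1))* — new start ε-reaches every alternative's start; at least one alternative accepts ε, so the union's new accept is reached too: C = 1 + 1 + 5 + 1 = 8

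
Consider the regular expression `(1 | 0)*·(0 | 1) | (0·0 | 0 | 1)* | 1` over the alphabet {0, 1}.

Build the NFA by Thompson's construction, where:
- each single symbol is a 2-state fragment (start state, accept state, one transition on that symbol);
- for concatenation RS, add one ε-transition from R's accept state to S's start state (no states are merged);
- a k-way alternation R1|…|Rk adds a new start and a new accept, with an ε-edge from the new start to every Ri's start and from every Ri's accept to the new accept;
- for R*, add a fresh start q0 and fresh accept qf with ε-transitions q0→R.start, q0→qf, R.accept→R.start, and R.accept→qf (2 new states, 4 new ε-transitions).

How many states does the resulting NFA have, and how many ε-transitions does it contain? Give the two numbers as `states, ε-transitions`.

30, 30

Recursing over subexpressions:
Each of the 9 symbol leaves contributes 2 states and 0 ε-transitions.
  1 | 0 — 6 states, 4 ε-transitions
  (1 | 0)* — 8 states, 8 ε-transitions
  0 | 1 — 6 states, 4 ε-transitions
  (1 | 0)*·(0 | 1) — 14 states, 13 ε-transitions
  0·0 — 4 states, 1 ε-transition
  0·0 | 0 | 1 — 10 states, 7 ε-transitions
  (0·0 | 0 | 1)* — 12 states, 11 ε-transitions
  (1 | 0)*·(0 | 1) | (0·0 | 0 | 1)* | 1 — 30 states, 30 ε-transitions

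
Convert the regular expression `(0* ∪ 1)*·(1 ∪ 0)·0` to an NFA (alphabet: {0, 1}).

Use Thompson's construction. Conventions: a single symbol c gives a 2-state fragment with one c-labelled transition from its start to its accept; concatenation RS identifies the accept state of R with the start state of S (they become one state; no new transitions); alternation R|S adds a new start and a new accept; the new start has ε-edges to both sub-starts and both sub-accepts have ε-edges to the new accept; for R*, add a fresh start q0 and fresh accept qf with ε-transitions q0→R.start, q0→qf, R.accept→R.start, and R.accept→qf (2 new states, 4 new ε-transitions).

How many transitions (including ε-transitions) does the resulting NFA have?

Per subexpression:
Each of the 5 symbol leaves contributes 1 transition (1 symbol, 0 ε).
  0* → 5 transitions (1 symbol, 4 ε)
  0* ∪ 1 → 10 transitions (2 symbol, 8 ε)
  (0* ∪ 1)* → 14 transitions (2 symbol, 12 ε)
  1 ∪ 0 → 6 transitions (2 symbol, 4 ε)
  (0* ∪ 1)*·(1 ∪ 0)·0 → 21 transitions (5 symbol, 16 ε)

21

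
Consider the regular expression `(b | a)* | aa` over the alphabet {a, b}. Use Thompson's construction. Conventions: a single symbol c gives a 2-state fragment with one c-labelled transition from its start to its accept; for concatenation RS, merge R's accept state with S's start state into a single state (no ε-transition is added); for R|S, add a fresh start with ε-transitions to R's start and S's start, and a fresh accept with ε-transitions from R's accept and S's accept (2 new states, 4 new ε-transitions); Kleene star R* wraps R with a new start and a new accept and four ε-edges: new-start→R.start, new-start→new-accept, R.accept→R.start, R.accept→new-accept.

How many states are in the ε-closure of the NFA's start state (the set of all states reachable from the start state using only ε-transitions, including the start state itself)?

Work bottom-up. For each fragment F, track |ε-closure(F.start)| and whether F's accept lies in that closure (i.e. whether F accepts ε). A single-symbol fragment has closure size 1 and does not accept ε.
  b | a → new start ε-reaches every alternative's start; none of them accept ε, so the new accept is not reached: C = 1 + 1 + 1 = 3
  (b | a)* → the star's fresh start ε-reaches both the body's start and the fresh accept: C = 2 + 3 = 5
  aa → same as the first factor's closure: C = 1
  (b | a)* | aa → new start ε-reaches every alternative's start; at least one alternative accepts ε, so the union's new accept is reached too: C = 1 + 5 + 1 + 1 = 8

8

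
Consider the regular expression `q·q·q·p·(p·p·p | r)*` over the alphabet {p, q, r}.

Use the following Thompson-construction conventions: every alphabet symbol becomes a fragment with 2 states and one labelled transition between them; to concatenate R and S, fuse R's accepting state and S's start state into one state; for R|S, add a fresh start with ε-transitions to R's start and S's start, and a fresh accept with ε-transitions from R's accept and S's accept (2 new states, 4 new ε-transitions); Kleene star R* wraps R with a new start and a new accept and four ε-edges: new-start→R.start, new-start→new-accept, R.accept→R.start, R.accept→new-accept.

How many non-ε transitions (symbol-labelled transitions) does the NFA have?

8

Recursing over subexpressions:
Each of the 8 symbol leaves contributes exactly 1 symbol transition.
  p·p·p : 3 symbol transitions
  p·p·p | r : 4 symbol transitions
  (p·p·p | r)* : 4 symbol transitions
  q·q·q·p·(p·p·p | r)* : 8 symbol transitions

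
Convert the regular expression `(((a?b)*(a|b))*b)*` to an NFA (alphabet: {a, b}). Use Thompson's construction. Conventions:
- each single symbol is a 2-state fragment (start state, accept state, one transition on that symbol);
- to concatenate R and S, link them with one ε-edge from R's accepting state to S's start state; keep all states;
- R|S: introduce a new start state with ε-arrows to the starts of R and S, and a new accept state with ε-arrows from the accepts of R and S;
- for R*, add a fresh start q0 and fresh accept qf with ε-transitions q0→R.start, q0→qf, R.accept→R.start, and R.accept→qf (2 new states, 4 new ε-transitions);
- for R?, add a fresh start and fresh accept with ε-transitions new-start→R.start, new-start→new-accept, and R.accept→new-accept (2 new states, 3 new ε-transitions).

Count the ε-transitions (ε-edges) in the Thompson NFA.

22

Building bottom-up:
Each of the 5 symbol leaves contributes 0 ε-transitions.
  a? — 3 ε-transitions
  a?b — 4 ε-transitions
  (a?b)* — 8 ε-transitions
  a|b — 4 ε-transitions
  (a?b)*(a|b) — 13 ε-transitions
  ((a?b)*(a|b))* — 17 ε-transitions
  ((a?b)*(a|b))*b — 18 ε-transitions
  (((a?b)*(a|b))*b)* — 22 ε-transitions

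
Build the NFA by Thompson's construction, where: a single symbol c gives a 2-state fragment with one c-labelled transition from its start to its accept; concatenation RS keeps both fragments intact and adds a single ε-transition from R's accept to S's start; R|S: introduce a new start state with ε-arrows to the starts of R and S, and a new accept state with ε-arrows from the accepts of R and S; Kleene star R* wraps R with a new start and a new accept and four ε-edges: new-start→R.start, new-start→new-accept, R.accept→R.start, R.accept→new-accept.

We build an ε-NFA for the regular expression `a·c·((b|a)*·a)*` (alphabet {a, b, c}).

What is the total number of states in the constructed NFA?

16

Building bottom-up:
Each of the 5 symbol leaves contributes a 2-state fragment.
  b|a — 6 states
  (b|a)* — 8 states
  (b|a)*·a — 10 states
  ((b|a)*·a)* — 12 states
  a·c·((b|a)*·a)* — 16 states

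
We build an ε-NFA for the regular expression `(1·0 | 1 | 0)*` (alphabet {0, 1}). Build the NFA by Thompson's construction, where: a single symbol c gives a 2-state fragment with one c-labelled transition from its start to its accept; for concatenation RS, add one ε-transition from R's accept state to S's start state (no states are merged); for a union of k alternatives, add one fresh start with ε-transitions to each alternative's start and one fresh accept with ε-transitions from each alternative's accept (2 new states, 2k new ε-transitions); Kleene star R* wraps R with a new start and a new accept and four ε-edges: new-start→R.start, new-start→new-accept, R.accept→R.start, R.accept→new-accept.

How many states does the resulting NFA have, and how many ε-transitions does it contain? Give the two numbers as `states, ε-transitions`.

Building bottom-up:
Each of the 4 symbol leaves contributes 2 states and 0 ε-transitions.
  1·0 : 4 states, 1 ε-transition
  1·0 | 1 | 0 : 10 states, 7 ε-transitions
  (1·0 | 1 | 0)* : 12 states, 11 ε-transitions

12, 11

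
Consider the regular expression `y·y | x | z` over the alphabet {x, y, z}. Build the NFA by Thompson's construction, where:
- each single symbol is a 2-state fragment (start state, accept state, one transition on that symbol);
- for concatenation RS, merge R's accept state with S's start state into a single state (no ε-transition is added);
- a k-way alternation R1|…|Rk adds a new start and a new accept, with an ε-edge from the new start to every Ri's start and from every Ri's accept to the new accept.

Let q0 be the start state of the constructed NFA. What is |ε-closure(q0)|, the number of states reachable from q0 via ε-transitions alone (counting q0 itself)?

4

Let C(F) = |ε-closure(F.start)| within fragment F, and note whether F accepts ε. Symbol fragments have C = 1 and do not accept ε. Then:
  y·y — |closure| equals the left operand's closure size = 1 (its accept is not ε-reachable, so the closure stops there)
  y·y | x | z — new start ε-reaches every alternative's start; none of them accept ε, so the new accept is not reached: |closure| = 1 + 1 + 1 + 1 = 4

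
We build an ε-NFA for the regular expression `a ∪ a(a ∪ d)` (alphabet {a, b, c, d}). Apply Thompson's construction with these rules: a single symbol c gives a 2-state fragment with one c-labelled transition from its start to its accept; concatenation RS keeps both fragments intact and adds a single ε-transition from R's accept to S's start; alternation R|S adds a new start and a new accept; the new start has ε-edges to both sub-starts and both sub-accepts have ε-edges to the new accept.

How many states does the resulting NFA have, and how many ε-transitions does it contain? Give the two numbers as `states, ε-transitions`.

12, 9

Bottom-up over the parse tree:
Each of the 4 symbol leaves contributes 2 states and 0 ε-transitions.
  a ∪ d → 6 states, 4 ε-transitions
  a(a ∪ d) → 8 states, 5 ε-transitions
  a ∪ a(a ∪ d) → 12 states, 9 ε-transitions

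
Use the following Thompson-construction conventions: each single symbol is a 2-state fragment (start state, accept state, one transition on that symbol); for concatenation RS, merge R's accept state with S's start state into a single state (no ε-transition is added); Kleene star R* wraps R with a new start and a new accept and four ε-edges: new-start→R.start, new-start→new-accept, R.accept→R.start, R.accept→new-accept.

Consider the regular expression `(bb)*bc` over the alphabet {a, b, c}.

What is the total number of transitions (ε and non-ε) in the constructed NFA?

Recursing over subexpressions:
Each of the 4 symbol leaves contributes 1 transition (1 symbol, 0 ε).
  bb = 2 transitions (2 symbol, 0 ε)
  (bb)* = 6 transitions (2 symbol, 4 ε)
  (bb)*bc = 8 transitions (4 symbol, 4 ε)

8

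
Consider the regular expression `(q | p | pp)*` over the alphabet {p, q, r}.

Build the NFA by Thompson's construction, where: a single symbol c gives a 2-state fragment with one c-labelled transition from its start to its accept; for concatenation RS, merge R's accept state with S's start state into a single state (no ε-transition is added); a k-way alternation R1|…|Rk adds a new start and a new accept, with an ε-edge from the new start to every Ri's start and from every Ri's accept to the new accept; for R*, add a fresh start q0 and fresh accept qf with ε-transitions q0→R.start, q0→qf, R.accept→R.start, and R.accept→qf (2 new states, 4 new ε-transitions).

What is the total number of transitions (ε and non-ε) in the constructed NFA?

Per subexpression:
Each of the 4 symbol leaves contributes 1 transition (1 symbol, 0 ε).
  pp : 2 transitions (2 symbol, 0 ε)
  q | p | pp : 10 transitions (4 symbol, 6 ε)
  (q | p | pp)* : 14 transitions (4 symbol, 10 ε)

14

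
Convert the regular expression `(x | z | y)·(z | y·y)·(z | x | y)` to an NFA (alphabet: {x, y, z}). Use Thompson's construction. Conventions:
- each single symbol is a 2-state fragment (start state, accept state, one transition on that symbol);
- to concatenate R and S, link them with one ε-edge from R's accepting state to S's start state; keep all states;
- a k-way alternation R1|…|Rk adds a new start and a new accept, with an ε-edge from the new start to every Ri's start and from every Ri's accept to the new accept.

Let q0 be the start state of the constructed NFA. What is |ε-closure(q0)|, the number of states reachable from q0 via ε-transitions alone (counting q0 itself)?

Work bottom-up. For each fragment F, track |ε-closure(F.start)| and whether F's accept lies in that closure (i.e. whether F accepts ε). A single-symbol fragment has closure size 1 and does not accept ε.
  x | z | y → C = 1 + 1 + 1 + 1 = 4 (the new accept is not ε-reachable since no branch accepts ε)
  y·y → C equals the left operand's closure size = 1 (its accept is not ε-reachable, so the closure stops there)
  z | y·y → new start ε-reaches every alternative's start; none of them accept ε, so the new accept is not reached: C = 1 + 1 + 1 = 3
  z | x | y → new start ε-reaches every alternative's start; none of them accept ε, so the new accept is not reached: C = 1 + 1 + 1 + 1 = 4
  (x | z | y)·(z | y·y)·(z | x | y) → same as the first factor's closure: C = 4

4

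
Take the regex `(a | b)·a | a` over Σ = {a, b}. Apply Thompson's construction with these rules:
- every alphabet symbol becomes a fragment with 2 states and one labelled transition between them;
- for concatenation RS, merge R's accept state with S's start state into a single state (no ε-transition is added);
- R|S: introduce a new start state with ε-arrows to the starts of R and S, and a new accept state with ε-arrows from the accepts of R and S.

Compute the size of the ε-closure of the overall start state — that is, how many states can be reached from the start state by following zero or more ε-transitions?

5

Let C(F) = |ε-closure(F.start)| within fragment F, and note whether F accepts ε. Symbol fragments have C = 1 and do not accept ε. Then:
  a | b — new start ε-reaches every alternative's start; none of them accept ε, so the new accept is not reached: C = 1 + 1 + 1 = 3
  (a | b)·a — same as the first factor's closure: C = 3
  (a | b)·a | a — C = 1 + 3 + 1 = 5 (the new accept is not ε-reachable since no branch accepts ε)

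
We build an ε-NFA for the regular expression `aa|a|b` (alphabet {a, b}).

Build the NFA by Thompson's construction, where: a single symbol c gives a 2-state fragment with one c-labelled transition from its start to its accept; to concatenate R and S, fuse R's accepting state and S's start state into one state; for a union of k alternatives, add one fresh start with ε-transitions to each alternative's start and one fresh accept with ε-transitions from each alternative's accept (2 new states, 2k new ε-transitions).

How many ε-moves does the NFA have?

6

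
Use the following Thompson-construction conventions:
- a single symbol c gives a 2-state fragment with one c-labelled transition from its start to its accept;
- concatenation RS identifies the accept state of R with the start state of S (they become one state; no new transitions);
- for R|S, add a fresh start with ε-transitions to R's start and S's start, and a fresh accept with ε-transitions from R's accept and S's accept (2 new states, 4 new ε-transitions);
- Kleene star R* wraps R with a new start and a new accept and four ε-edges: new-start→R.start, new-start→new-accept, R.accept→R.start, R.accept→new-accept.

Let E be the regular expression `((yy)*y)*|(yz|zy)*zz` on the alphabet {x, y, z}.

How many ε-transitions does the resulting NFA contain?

Building bottom-up:
Each of the 9 symbol leaves contributes 0 ε-transitions.
  yy : 0 ε-transitions
  (yy)* : 4 ε-transitions
  (yy)*y : 4 ε-transitions
  ((yy)*y)* : 8 ε-transitions
  yz : 0 ε-transitions
  zy : 0 ε-transitions
  yz|zy : 4 ε-transitions
  (yz|zy)* : 8 ε-transitions
  (yz|zy)*zz : 8 ε-transitions
  ((yy)*y)*|(yz|zy)*zz : 20 ε-transitions

20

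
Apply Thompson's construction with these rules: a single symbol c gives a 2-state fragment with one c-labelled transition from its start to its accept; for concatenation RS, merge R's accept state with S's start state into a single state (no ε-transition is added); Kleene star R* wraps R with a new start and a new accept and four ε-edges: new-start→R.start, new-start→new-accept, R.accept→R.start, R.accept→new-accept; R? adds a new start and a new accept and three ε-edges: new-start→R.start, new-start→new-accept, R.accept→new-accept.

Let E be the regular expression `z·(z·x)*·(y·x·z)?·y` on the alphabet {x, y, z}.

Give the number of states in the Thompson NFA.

By structural recursion:
Each of the 7 symbol leaves contributes a 2-state fragment.
  z·x = 3 states
  (z·x)* = 5 states
  y·x·z = 4 states
  (y·x·z)? = 6 states
  z·(z·x)*·(y·x·z)?·y = 12 states

12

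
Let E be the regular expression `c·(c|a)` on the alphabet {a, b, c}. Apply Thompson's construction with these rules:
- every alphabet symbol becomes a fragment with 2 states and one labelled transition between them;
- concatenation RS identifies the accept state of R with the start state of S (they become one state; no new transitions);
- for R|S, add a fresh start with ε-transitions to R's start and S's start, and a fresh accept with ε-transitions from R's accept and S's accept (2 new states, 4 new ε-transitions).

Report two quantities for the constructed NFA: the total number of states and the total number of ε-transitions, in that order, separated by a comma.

7, 4

Per subexpression:
Each of the 3 symbol leaves contributes 2 states and 0 ε-transitions.
  c|a → 6 states, 4 ε-transitions
  c·(c|a) → 7 states, 4 ε-transitions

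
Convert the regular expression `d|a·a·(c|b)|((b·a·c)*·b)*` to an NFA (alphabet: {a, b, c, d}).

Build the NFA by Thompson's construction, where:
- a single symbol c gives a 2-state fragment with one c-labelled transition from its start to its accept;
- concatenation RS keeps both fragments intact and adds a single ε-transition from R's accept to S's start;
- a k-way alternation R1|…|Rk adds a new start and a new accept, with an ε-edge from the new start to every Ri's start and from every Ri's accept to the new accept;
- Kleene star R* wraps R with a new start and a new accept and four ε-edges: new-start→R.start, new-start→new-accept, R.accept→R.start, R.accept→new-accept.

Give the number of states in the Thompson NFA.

26

Bottom-up over the parse tree:
Each of the 9 symbol leaves contributes a 2-state fragment.
  c|b = 6 states
  a·a·(c|b) = 10 states
  b·a·c = 6 states
  (b·a·c)* = 8 states
  (b·a·c)*·b = 10 states
  ((b·a·c)*·b)* = 12 states
  d|a·a·(c|b)|((b·a·c)*·b)* = 26 states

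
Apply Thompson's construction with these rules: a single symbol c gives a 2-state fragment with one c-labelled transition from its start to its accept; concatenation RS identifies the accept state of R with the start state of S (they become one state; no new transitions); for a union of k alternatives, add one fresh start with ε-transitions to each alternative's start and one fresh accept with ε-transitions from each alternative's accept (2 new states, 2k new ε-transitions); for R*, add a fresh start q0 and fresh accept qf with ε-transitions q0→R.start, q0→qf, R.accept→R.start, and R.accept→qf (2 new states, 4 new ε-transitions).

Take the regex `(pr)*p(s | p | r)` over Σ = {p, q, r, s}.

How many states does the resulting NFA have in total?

Bottom-up over the parse tree:
Each of the 6 symbol leaves contributes a 2-state fragment.
  pr : 3 states
  (pr)* : 5 states
  s | p | r : 8 states
  (pr)*p(s | p | r) : 13 states

13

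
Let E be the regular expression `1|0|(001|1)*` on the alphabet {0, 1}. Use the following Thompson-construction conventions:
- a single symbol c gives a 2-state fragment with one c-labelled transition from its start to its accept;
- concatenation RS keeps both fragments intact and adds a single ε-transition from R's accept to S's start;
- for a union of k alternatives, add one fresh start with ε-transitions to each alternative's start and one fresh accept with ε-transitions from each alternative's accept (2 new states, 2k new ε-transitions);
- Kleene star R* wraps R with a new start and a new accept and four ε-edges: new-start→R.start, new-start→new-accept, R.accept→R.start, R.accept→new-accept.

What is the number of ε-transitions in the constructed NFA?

16

Building bottom-up:
Each of the 6 symbol leaves contributes 0 ε-transitions.
  001 = 2 ε-transitions
  001|1 = 6 ε-transitions
  (001|1)* = 10 ε-transitions
  1|0|(001|1)* = 16 ε-transitions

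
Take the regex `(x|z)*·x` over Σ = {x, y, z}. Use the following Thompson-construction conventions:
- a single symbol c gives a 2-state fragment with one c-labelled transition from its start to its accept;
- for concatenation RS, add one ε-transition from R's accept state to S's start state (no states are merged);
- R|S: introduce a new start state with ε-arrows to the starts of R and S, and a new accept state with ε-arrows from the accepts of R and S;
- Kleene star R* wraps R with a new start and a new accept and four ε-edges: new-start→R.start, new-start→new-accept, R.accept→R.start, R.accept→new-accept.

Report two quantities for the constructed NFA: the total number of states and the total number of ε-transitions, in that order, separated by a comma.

10, 9

Building bottom-up:
Each of the 3 symbol leaves contributes 2 states and 0 ε-transitions.
  x|z — 6 states, 4 ε-transitions
  (x|z)* — 8 states, 8 ε-transitions
  (x|z)*·x — 10 states, 9 ε-transitions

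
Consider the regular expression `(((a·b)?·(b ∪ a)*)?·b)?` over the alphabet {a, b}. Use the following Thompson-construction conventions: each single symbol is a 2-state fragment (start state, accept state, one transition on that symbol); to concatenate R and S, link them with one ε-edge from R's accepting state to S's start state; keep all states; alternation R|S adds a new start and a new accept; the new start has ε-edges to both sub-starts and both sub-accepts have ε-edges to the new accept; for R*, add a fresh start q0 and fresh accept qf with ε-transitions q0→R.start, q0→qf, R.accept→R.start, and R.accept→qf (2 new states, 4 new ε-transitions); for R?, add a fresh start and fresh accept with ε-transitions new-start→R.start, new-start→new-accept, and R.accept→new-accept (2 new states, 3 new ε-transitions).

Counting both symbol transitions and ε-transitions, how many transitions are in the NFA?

Building bottom-up:
Each of the 5 symbol leaves contributes 1 transition (1 symbol, 0 ε).
  a·b : 3 transitions (2 symbol, 1 ε)
  (a·b)? : 6 transitions (2 symbol, 4 ε)
  b ∪ a : 6 transitions (2 symbol, 4 ε)
  (b ∪ a)* : 10 transitions (2 symbol, 8 ε)
  (a·b)?·(b ∪ a)* : 17 transitions (4 symbol, 13 ε)
  ((a·b)?·(b ∪ a)*)? : 20 transitions (4 symbol, 16 ε)
  ((a·b)?·(b ∪ a)*)?·b : 22 transitions (5 symbol, 17 ε)
  (((a·b)?·(b ∪ a)*)?·b)? : 25 transitions (5 symbol, 20 ε)

25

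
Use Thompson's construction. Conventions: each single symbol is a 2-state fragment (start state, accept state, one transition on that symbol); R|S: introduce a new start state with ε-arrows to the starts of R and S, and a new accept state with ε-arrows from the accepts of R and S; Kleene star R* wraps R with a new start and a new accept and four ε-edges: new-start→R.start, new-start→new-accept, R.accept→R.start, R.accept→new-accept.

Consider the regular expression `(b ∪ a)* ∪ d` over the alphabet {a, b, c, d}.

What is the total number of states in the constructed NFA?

Recursing over subexpressions:
Each of the 3 symbol leaves contributes a 2-state fragment.
  b ∪ a : 6 states
  (b ∪ a)* : 8 states
  (b ∪ a)* ∪ d : 12 states

12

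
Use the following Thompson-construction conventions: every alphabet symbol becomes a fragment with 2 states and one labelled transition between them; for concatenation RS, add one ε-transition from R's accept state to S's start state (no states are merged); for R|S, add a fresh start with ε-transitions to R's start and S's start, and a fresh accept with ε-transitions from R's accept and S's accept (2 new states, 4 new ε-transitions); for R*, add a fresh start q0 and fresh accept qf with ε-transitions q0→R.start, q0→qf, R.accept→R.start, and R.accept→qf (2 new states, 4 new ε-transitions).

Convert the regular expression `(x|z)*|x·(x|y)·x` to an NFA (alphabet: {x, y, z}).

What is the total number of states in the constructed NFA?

By structural recursion:
Each of the 6 symbol leaves contributes a 2-state fragment.
  x|z = 6 states
  (x|z)* = 8 states
  x|y = 6 states
  x·(x|y)·x = 10 states
  (x|z)*|x·(x|y)·x = 20 states

20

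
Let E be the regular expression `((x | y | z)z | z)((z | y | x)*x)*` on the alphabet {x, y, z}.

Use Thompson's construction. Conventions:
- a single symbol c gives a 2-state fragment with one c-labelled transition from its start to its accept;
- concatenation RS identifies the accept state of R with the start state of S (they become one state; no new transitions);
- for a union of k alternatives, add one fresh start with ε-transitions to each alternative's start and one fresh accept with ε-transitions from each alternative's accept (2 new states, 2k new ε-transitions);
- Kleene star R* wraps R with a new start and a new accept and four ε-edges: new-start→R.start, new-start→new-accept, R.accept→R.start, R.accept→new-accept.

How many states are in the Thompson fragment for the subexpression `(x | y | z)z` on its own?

9

Fragment for `(x | y | z)z`:
Each of the 4 symbol leaves contributes a 2-state fragment.
  x | y | z → 8 states
  (x | y | z)z → 9 states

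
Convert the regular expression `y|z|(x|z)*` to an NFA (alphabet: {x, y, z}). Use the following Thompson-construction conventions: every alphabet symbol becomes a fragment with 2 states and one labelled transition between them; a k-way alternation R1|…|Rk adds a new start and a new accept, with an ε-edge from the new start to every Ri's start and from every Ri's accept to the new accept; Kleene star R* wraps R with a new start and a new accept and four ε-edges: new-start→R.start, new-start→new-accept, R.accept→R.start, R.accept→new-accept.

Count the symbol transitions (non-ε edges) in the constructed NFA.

4

Recursing over subexpressions:
Each of the 4 symbol leaves contributes exactly 1 symbol transition.
  x|z : 2 symbol transitions
  (x|z)* : 2 symbol transitions
  y|z|(x|z)* : 4 symbol transitions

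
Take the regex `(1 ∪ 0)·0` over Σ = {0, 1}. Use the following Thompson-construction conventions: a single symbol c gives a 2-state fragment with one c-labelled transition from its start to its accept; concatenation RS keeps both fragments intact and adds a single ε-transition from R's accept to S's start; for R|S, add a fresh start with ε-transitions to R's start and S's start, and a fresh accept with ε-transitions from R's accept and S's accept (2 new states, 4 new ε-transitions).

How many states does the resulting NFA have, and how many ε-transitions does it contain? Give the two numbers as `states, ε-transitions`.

8, 5

Building bottom-up:
Each of the 3 symbol leaves contributes 2 states and 0 ε-transitions.
  1 ∪ 0 — 6 states, 4 ε-transitions
  (1 ∪ 0)·0 — 8 states, 5 ε-transitions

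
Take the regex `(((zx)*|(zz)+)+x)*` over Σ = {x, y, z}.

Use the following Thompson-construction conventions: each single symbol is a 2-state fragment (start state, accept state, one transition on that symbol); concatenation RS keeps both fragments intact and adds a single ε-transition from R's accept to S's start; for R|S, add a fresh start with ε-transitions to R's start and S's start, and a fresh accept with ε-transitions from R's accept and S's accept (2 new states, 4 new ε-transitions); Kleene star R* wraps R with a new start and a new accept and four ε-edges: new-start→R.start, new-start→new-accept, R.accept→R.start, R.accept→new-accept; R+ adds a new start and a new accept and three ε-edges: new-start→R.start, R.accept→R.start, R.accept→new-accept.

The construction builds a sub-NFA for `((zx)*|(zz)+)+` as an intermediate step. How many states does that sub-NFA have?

16

Fragment for `((zx)*|(zz)+)+`:
Each of the 4 symbol leaves contributes a 2-state fragment.
  zx = 4 states
  (zx)* = 6 states
  zz = 4 states
  (zz)+ = 6 states
  (zx)*|(zz)+ = 14 states
  ((zx)*|(zz)+)+ = 16 states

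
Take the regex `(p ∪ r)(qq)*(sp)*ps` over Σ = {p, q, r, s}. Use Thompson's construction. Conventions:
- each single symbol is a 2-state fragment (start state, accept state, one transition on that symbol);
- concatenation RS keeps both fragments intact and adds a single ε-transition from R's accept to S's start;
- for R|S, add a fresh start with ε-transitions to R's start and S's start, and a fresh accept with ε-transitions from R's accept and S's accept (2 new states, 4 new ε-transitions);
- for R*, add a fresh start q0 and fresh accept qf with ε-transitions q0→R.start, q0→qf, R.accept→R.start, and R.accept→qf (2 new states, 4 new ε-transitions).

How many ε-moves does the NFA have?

18

Bottom-up over the parse tree:
Each of the 8 symbol leaves contributes 0 ε-transitions.
  p ∪ r — 4 ε-transitions
  qq — 1 ε-transition
  (qq)* — 5 ε-transitions
  sp — 1 ε-transition
  (sp)* — 5 ε-transitions
  (p ∪ r)(qq)*(sp)*ps — 18 ε-transitions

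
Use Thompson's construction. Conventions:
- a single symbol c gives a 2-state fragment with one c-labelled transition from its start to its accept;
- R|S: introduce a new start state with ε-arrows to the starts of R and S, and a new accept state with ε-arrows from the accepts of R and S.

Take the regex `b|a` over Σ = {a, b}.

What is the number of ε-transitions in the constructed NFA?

Bottom-up over the parse tree:
Each of the 2 symbol leaves contributes 0 ε-transitions.
  b|a — 4 ε-transitions

4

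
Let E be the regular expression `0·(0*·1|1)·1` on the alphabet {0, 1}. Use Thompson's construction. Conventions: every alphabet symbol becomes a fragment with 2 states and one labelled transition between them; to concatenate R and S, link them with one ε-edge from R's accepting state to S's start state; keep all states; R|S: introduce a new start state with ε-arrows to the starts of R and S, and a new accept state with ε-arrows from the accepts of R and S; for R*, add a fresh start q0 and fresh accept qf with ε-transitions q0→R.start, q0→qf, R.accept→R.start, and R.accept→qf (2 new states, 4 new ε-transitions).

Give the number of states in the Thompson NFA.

By structural recursion:
Each of the 5 symbol leaves contributes a 2-state fragment.
  0* = 4 states
  0*·1 = 6 states
  0*·1|1 = 10 states
  0·(0*·1|1)·1 = 14 states

14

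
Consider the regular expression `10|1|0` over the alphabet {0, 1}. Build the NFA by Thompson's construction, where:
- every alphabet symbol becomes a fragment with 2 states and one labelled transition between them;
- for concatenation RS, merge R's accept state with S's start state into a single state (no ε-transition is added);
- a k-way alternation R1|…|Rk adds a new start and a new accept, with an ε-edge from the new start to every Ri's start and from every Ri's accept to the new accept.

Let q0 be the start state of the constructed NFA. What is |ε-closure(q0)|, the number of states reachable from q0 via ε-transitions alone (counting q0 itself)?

Work bottom-up. For each fragment F, track |ε-closure(F.start)| and whether F's accept lies in that closure (i.e. whether F accepts ε). A single-symbol fragment has closure size 1 and does not accept ε.
  10 → same as the first factor's closure: |closure| = 1
  10|1|0 → new start ε-reaches every alternative's start; none of them accept ε, so the new accept is not reached: |closure| = 1 + 1 + 1 + 1 = 4

4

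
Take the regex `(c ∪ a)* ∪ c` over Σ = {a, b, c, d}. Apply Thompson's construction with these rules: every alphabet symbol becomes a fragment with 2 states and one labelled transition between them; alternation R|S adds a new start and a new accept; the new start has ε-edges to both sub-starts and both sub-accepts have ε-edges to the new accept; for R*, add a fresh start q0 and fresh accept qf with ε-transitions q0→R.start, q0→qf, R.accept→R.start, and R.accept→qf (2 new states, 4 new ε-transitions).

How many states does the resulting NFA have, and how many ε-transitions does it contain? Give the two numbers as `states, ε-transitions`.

Building bottom-up:
Each of the 3 symbol leaves contributes 2 states and 0 ε-transitions.
  c ∪ a = 6 states, 4 ε-transitions
  (c ∪ a)* = 8 states, 8 ε-transitions
  (c ∪ a)* ∪ c = 12 states, 12 ε-transitions

12, 12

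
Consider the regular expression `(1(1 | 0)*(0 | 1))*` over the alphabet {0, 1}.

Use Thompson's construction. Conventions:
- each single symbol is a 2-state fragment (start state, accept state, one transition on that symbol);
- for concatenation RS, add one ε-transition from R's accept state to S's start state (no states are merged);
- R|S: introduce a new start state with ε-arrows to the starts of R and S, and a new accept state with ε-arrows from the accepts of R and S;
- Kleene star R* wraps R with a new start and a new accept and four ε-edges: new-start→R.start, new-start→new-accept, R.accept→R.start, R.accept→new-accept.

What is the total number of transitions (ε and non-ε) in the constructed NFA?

Building bottom-up:
Each of the 5 symbol leaves contributes 1 transition (1 symbol, 0 ε).
  1 | 0 : 6 transitions (2 symbol, 4 ε)
  (1 | 0)* : 10 transitions (2 symbol, 8 ε)
  0 | 1 : 6 transitions (2 symbol, 4 ε)
  1(1 | 0)*(0 | 1) : 19 transitions (5 symbol, 14 ε)
  (1(1 | 0)*(0 | 1))* : 23 transitions (5 symbol, 18 ε)

23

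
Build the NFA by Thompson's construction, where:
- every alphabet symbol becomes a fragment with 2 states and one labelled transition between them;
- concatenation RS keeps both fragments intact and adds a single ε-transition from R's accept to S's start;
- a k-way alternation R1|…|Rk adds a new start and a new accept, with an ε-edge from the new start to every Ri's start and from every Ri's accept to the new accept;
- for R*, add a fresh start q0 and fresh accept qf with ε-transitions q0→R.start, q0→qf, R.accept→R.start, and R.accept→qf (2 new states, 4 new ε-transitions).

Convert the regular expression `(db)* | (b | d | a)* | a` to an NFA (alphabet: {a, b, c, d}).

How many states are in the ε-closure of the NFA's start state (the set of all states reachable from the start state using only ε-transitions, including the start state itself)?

Compute the ε-closure size of each fragment's start state recursively; a symbol fragment's start has no outgoing ε-edge, so its closure is just itself (size 1).
  db → |ε-closure| equals the left operand's closure size = 1 (its accept is not ε-reachable, so the closure stops there)
  (db)* → new start has ε-edges to the inner start and to the new accept, so |ε-closure| = 2 + 1 = 3
  b | d | a → |ε-closure| = 1 + 1 + 1 + 1 = 4 (the new accept is not ε-reachable since no branch accepts ε)
  (b | d | a)* → |ε-closure| = 1 (new start) + 4 (body) + 1 (new accept) = 6
  (db)* | (b | d | a)* | a → |ε-closure| = 1 (new start) + (3 + 6 + 1) + 1 (new accept, since some branch ε-reaches its own accept) = 12

12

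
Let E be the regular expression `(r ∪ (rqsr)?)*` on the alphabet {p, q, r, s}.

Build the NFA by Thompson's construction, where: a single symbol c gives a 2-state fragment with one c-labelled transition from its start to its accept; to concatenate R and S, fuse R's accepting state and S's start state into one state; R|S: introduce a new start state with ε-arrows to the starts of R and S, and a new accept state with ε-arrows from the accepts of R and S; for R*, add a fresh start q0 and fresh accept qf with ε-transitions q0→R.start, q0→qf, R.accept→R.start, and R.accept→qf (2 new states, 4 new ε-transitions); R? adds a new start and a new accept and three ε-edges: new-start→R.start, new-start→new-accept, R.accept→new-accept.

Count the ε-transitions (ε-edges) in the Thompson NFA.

11

Recursing over subexpressions:
Each of the 5 symbol leaves contributes 0 ε-transitions.
  rqsr → 0 ε-transitions
  (rqsr)? → 3 ε-transitions
  r ∪ (rqsr)? → 7 ε-transitions
  (r ∪ (rqsr)?)* → 11 ε-transitions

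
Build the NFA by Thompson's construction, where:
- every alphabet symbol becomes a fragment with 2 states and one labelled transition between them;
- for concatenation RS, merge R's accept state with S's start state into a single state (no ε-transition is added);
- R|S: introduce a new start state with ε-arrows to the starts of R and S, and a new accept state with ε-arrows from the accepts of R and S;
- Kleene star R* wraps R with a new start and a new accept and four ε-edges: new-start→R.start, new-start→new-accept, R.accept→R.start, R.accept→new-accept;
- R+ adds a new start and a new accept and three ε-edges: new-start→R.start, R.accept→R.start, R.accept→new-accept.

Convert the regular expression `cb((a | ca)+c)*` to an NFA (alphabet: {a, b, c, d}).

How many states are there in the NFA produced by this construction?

14

Per subexpression:
Each of the 6 symbol leaves contributes a 2-state fragment.
  ca = 3 states
  a | ca = 7 states
  (a | ca)+ = 9 states
  (a | ca)+c = 10 states
  ((a | ca)+c)* = 12 states
  cb((a | ca)+c)* = 14 states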